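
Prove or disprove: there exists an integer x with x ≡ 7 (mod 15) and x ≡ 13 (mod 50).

gcd(15, 50) = 5. If x ≡ 7 (mod 15) and x ≡ 13 (mod 50), then x ≡ 7 (mod 5) and x ≡ 13 (mod 5).
These are incompatible: 7 − 13 = -6 is not divisible by 5.
Hence the system has no solution.

No, no such integer exists.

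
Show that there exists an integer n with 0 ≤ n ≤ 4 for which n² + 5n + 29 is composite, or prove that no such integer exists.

At n = 4: 4² + 5·4 + 29 = 65 = 5·13, which is composite.

n = 4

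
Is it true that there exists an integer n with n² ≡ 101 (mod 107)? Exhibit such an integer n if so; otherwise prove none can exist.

Take n = 84. Then 84² = 7056 = 65·107 + 101, so 84² ≡ 101 (mod 107).

n = 84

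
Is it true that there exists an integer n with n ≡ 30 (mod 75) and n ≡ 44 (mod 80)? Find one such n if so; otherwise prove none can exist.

gcd(75, 80) = 5. If n ≡ 30 (mod 75) and n ≡ 44 (mod 80), then n ≡ 30 (mod 5) and n ≡ 44 (mod 5).
However 30 ≡ 0 and 44 ≡ 4 (mod 5), and 0 ≠ 4.
So no integer satisfies both congruences.

There is no such integer.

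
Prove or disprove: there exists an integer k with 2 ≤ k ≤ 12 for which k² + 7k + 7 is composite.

At k = 7: 7² + 7·7 + 7 = 105 = 3·35, which is composite.

k = 7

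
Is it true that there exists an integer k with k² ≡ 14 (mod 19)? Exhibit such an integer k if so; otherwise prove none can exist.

There is no such integer.

Since (19 − k)² ≡ k² (mod 19), it suffices to square k = 0, 1, …, 9: the residues are 0, 1, 4, 9, 16, 6, 17, 11, 7, 5.
So the quadratic residues mod 19 are {0, 1, 4, 5, 6, 7, 9, 11, 16, 17}, and 14 is not among them.
Hence no integer k has k² ≡ 14 (mod 19).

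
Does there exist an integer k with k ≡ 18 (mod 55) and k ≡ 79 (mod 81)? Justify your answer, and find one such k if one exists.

gcd(55, 81) = 1, so the Chinese Remainder Theorem guarantees exactly one residue class mod 4455 satisfying both.
Any solution of the first congruence is k = 18 + 55t; substituting into the second, 55t ≡ 79 − 18 ≡ 61 (mod 81).
To invert 55 modulo 81: 81 = 1·55 + 26, 55 = 2·26 + 3, 26 = 8·3 + 2, 3 = 1·2 + 1, 2 = 2·1 + 0, and unwinding, 1 = 3 − 1·2 = 3 − (26 − 8·3) = −26 + 9·3 = −26 + 9·(55 − 2·26) = 9·55 − 19·26 = 9·55 − 19·(81 − 1·55) = −19·81 + 28·55. Thus 55⁻¹ ≡ 28 (mod 81).
Therefore t ≡ 28·61 = 1708 ≡ 7 (mod 81).
With t = 7: k = 18 + 55·7 = 403.
Check: 403 mod 55 = 18, 403 mod 81 = 79. ✓

k = 403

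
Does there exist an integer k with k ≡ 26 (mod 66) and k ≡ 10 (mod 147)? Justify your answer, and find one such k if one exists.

There is no such integer.

gcd(66, 147) = 3. If k ≡ 26 (mod 66) and k ≡ 10 (mod 147), then k ≡ 26 (mod 3) and k ≡ 10 (mod 3).
However 26 ≡ 2 and 10 ≡ 1 (mod 3), and 2 ≠ 1.
Hence the system has no solution.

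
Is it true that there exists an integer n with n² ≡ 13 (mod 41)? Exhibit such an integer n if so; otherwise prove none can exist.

Apply Euler's criterion with the prime 41: 13 is a quadratic residue iff 13^20 ≡ 1 (mod 41), and a non-residue iff it is ≡ −1.
Squaring successively (mod 41): 13^2 = 169 ≡ 5; 13^4 ≡ 5² = 25 ≡ 25; 13^8 ≡ 25² = 625 ≡ 10; 13^16 ≡ 10² = 100 ≡ 18.
Since 20 = 16 + 4, 13^20 ≡ 18 · 25; multiplying out mod 41: 18·25 = 450 ≡ 40. Thus 13^20 ≡ 40 ≡ −1 (mod 41).
By Euler's criterion 13 is a quadratic non-residue mod 41: no n satisfies n² ≡ 13 (mod 41).

No such integer exists.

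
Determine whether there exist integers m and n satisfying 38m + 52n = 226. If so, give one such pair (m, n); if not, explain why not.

Every value of 38m + 52n is a multiple of gcd(38, 52) = 2; since 2 ∣ 226, solutions exist.
Dividing through by 2 reduces the equation to 19m + 26n = 113.
Dividing repeatedly: 26 = 1·19 + 7, 19 = 2·7 + 5, 7 = 1·5 + 2, 5 = 2·2 + 1, 2 = 2·1 + 0.
Back-substituting, 1 = 5 − 2·2 = 5 − 2·(7 − 1·5) = −2·7 + 3·5 = −2·7 + 3·(19 − 2·7) = 3·19 − 8·7 = 3·19 − 8·(26 − 1·19) = −8·26 + 11·19; that is, 19·11 + 26·(-8) = 1.
Scaling by 113 gives the particular solution (m, n) = (1243, -904).
Shifting by a multiple of (26, −19) keeps it a solution: m = 1243 − 47·26 = 21, n = -904 + 47·19 = -11.
Check: 38·21 + 52·(-11) = 798 − 572 = 226. ✓

m = 21, n = -11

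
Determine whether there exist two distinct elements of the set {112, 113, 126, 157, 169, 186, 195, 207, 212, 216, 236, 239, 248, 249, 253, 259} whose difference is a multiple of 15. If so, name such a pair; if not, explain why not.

The pair (112, 157) works.

Both 112 and 157 leave remainder 7 on division by 15; their difference 45 = 3·15 is a multiple of 15.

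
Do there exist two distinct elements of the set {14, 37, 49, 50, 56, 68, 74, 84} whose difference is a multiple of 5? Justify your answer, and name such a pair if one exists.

Both 14 and 49 leave remainder 4 on division by 5; their difference 35 = 7·5 is a multiple of 5.

14 and 49 are such a pair.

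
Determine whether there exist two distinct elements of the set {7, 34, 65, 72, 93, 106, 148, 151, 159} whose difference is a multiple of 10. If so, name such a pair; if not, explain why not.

Two integers differ by a multiple of 10 exactly when they have the same residue mod 10. The residues are 7↦7, 34↦4, 65↦5, 72↦2, 93↦3, 106↦6, 148↦8, 151↦1, 159↦9.
No residue repeats among the 9 elements, so no pair has difference ≡ 0 (mod 10).

No, no such pair exists.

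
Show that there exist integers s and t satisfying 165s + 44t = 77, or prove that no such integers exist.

s = 1, t = -2

gcd(165, 44) = 11, and 11 divides 77, so integer solutions exist.
Dividing through by 11 reduces the equation to 15s + 4t = 7.
Euclidean algorithm: 15 = 3·4 + 3, 4 = 1·3 + 1, 3 = 3·1 + 0.
Unwinding: 1 = 4 − 1·3 = 4 − (15 − 3·4) = −15 + 4·4, i.e. 15·(-1) + 4·4 = 1.
Times 7: 15·(-7) + 4·28 = 7, so (-7, 28) solves it.
The general solution is s = -7 + 4k, t = 28 − 15k; taking k = 2 gives the smaller pair s = 1, t = -2.
Check: 165·1 + 44·(-2) = 165 − 88 = 77. ✓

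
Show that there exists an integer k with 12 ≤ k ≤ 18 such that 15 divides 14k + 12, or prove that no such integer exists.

k = 12

Try k = 12: 14·12 + 12 = 180 = 12·15, which is divisible by 15.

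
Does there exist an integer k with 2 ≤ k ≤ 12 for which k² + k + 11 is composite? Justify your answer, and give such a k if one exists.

At k = 10: 10² + 10 + 11 = 121 = 11·11, which is composite.

k = 10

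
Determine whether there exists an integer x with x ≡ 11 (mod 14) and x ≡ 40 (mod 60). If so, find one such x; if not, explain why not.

Both moduli are multiples of 2 = gcd(14, 60), so any solution would satisfy x ≡ 11 and x ≡ 40 modulo 2 simultaneously.
But 11 mod 2 = 1 while 40 mod 2 = 0, a contradiction.
Hence the system has no solution.

No, no such integer exists.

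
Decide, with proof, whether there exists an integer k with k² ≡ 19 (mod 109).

Apply Euler's criterion with the prime 109: 19 is a quadratic residue iff 19^54 ≡ 1 (mod 109), and a non-residue iff it is ≡ −1.
Repeated squaring mod 109: 19^2 = 361 ≡ 34; 19^4 ≡ 34² = 1156 ≡ 66; 19^8 ≡ 66² = 4356 ≡ 105; 19^16 ≡ 105² = 11025 ≡ 16; 19^32 ≡ 16² = 256 ≡ 38.
Since 54 = 32 + 16 + 4 + 2, 19^54 ≡ 38 · 16 · 66 · 34; multiplying out mod 109: 38·16 = 608 ≡ 63, then 63·66 = 4158 ≡ 16, then 16·34 = 544 ≡ 108. Thus 19^54 ≡ 108 ≡ −1 (mod 109).
The value −1 means 19 is a non-residue modulo 109, so k² ≡ 19 (mod 109) is impossible.

No, no such integer exists.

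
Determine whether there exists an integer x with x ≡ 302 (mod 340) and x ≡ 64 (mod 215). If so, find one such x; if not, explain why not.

No, no such integer exists.

Reduce both congruences modulo 5, which divides 340 and 215: they say x ≡ 302 (mod 5) and x ≡ 64 (mod 5).
These are incompatible: 302 − 64 = 238 is not divisible by 5.
So no integer satisfies both congruences.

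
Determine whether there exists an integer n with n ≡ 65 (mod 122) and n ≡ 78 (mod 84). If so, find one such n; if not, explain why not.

Both moduli are multiples of 2 = gcd(122, 84), so any solution would satisfy n ≡ 65 and n ≡ 78 modulo 2 simultaneously.
These are incompatible: 65 − 78 = -13 is not divisible by 2.
Hence the system has no solution.

No such integer exists.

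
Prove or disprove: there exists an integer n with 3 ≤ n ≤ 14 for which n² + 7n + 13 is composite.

At n = 6: 6² + 7·6 + 13 = 91 = 7·13, which is composite.

n = 6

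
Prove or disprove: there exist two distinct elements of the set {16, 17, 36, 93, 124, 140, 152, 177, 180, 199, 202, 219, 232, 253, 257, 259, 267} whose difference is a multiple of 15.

Both 17 and 152 leave remainder 2 on division by 15; their difference 135 = 9·15 is a multiple of 15.

Yes: 17 and 152.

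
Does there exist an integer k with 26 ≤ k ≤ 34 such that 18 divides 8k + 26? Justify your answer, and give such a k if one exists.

k = 26 works, since 8·26 + 26 = 234 = 13·18.

k = 26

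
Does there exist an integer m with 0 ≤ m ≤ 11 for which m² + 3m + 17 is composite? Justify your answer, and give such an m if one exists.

At m = 5: 5² + 3·5 + 17 = 57 = 3·19, which is composite.

m = 5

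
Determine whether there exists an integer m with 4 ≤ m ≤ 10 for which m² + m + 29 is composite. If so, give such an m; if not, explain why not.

m = 4

At m = 4: 4² + 4 + 29 = 49 = 7·7, which is composite.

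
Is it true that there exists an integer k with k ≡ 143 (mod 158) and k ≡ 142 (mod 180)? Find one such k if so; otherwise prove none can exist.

Both moduli are multiples of 2 = gcd(158, 180), so any solution would satisfy k ≡ 143 and k ≡ 142 modulo 2 simultaneously.
However 143 ≡ 1 and 142 ≡ 0 (mod 2), and 1 ≠ 0.
Hence the system has no solution.

There is no such integer.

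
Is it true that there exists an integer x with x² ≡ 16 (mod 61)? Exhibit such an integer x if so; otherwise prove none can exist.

Take x = 4. Then 4² = 16, and since 0 ≤ 16 < 61 this is already reduced: 4² ≡ 16 (mod 61).

x = 4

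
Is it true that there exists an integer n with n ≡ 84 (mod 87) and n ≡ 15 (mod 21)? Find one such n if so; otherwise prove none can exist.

n = 519

Here gcd(87, 21) = 3, and both 84 and 15 leave remainder 0 mod 3, so the system is consistent.
The integers ≡ 84 (mod 87) are 84, 171, 258, 345, 432, 519, …; their remainders mod 21 are 0, 3, 6, 9, 12, 15, so n = 519 is the first that is ≡ 15 (mod 21).
Verify: 519 = 5·87 + 84 and 519 = 24·21 + 15. ✓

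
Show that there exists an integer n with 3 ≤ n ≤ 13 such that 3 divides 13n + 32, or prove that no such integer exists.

At n = 4 we get 13·4 + 32 = 84, and 84 = 3·28.

n = 4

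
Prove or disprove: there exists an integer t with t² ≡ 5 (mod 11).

t = 7

t = 7 works: 7² = 49, and 49 − 5 = 44 = 4·11.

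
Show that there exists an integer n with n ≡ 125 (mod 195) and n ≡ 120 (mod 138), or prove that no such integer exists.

There is no such integer.

Both moduli are multiples of 3 = gcd(195, 138), so any solution would satisfy n ≡ 125 and n ≡ 120 modulo 3 simultaneously.
These are incompatible: 125 − 120 = 5 is not divisible by 3.
Therefore no such n exists.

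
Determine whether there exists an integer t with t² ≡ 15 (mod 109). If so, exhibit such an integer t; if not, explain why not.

Take t = 61. Then 61² = 3721 = 34·109 + 15, so 61² ≡ 15 (mod 109).

t = 61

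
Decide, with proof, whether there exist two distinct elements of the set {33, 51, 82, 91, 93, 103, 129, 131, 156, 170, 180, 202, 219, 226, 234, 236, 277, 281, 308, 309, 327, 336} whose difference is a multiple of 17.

Both 51 and 170 leave remainder 0 on division by 17; their difference 119 = 7·17 is a multiple of 17.

51 and 170 are such a pair.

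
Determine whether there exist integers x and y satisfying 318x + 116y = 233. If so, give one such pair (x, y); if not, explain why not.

Both 318 and 116 are divisible by gcd(318, 116) = 2, hence so is any combination 318x + 116y.
But 233 is not a multiple of 2 (it leaves remainder 1).
Therefore 318x + 116y = 233 has no solution in integers.

No such integers exist.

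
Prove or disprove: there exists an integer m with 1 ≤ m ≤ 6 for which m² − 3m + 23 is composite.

m = 1

At m = 1: 1² − 3·1 + 23 = 21 = 3·7, which is composite.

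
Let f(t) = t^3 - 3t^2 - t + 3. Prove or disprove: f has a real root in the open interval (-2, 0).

Such a root exists.

f(-2) = -15 and f(0) = 3, which have opposite signs.
f is continuous everywhere (it is a polynomial), in particular on [-2, 0].
By the Intermediate Value Theorem f must vanish at some point of (-2, 0).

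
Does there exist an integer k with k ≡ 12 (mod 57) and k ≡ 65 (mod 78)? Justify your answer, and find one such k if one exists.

Reduce both congruences modulo 3, which divides 57 and 78: they say k ≡ 12 (mod 3) and k ≡ 65 (mod 3).
But 12 mod 3 = 0 while 65 mod 3 = 2, a contradiction.
So no integer satisfies both congruences.

No such integer exists.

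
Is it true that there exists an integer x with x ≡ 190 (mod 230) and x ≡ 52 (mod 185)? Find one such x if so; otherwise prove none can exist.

Reduce both congruences modulo 5, which divides 230 and 185: they say x ≡ 190 (mod 5) and x ≡ 52 (mod 5).
However 190 ≡ 0 and 52 ≡ 2 (mod 5), and 0 ≠ 2.
Hence the system has no solution.

No such integer exists.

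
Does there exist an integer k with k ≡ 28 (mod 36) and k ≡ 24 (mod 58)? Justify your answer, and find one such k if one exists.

Here gcd(36, 58) = 2, and both 28 and 24 leave remainder 0 mod 2, so the system is consistent.
Write k = 28 + 36t. Then 36t ≡ 24 − 28 ≡ 54 (mod 58); dividing through by 2 gives 18t ≡ 27 (mod 29).
To invert 18 modulo 29: 29 = 1·18 + 11, 18 = 1·11 + 7, 11 = 1·7 + 4, 7 = 1·4 + 3, 4 = 1·3 + 1, 3 = 3·1 + 0, and unwinding, 1 = 4 − 1·3 = 4 − (7 − 1·4) = −7 + 2·4 = −7 + 2·(11 − 1·7) = 2·11 − 3·7 = 2·11 − 3·(18 − 1·11) = −3·18 + 5·11 = −3·18 + 5·(29 − 1·18) = 5·29 − 8·18. Thus 18⁻¹ ≡ -8 ≡ 21 (mod 29).
Multiplying by 21: t ≡ 21·27 = 567 ≡ 16 (mod 29).
Then k = 28 + 36·16 = 604.
Check: 604 mod 36 = 28, 604 mod 58 = 24. ✓

k = 604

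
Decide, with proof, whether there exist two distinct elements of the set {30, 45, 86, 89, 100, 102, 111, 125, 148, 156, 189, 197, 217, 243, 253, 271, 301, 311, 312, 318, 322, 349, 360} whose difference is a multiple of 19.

30 and 125 are such a pair.

Both 30 and 125 leave remainder 11 on division by 19; their difference 95 = 5·19 is a multiple of 19.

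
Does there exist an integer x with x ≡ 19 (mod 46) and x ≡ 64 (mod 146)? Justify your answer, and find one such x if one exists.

Both moduli are multiples of 2 = gcd(46, 146), so any solution would satisfy x ≡ 19 and x ≡ 64 modulo 2 simultaneously.
These are incompatible: 19 − 64 = -45 is not divisible by 2.
Hence the system has no solution.

No, no such integer exists.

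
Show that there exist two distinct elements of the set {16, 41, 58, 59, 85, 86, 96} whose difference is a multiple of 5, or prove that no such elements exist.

Both 16 and 41 leave remainder 1 on division by 5; their difference 25 = 5·5 is a multiple of 5.

The pair (16, 41) works.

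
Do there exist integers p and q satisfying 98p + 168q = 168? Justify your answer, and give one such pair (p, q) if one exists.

p = 0, q = 1

Since gcd(98, 168) = 14 and 168 = 14·12, Bézout's identity guarantees a solution.
Dividing through by 14 reduces the equation to 7p + 12q = 12.
Run the Euclidean algorithm on 12 and 7: 12 = 1·7 + 5, 7 = 1·5 + 2, 5 = 2·2 + 1, 2 = 2·1 + 0.
Back-substituting, 1 = 5 − 2·2 = 5 − 2·(7 − 1·5) = −2·7 + 3·5 = −2·7 + 3·(12 − 1·7) = 3·12 − 5·7; that is, 7·(-5) + 12·3 = 1.
Multiplying through by 12: p = (-5)·12 = -60, q = 3·12 = 36 is a solution.
The general solution is p = -60 + 12k, q = 36 − 7k; taking k = 5 gives the smaller pair p = 0, q = 1.
Indeed 98·0 + 168·1 = 0 + 168 = 168.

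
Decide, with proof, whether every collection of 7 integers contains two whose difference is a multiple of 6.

Each integer lies in one of the 6 residue classes modulo 6.
Placing 7 integers into 6 classes, some class receives at least two — say a and b.
Equal remainders mean a − b ≡ 0 (mod 6), so 6 divides their difference.

Yes.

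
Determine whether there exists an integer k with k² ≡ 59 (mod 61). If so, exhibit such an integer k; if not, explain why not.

No such integer exists.

61 is prime, so by Euler's criterion 59 is a square mod 61 iff 59^((61−1)/2) = 59^30 ≡ 1 (mod 61).
Squaring successively (mod 61): 59^2 = 3481 ≡ 4; 59^4 ≡ 4² = 16 ≡ 16; 59^8 ≡ 16² = 256 ≡ 12; 59^16 ≡ 12² = 144 ≡ 22.
Since 30 = 16 + 8 + 4 + 2, 59^30 ≡ 22 · 12 · 16 · 4; multiplying out mod 61: 22·12 = 264 ≡ 20, then 20·16 = 320 ≡ 15, then 15·4 = 60 ≡ 60. Thus 59^30 ≡ 60 ≡ −1 (mod 61).
By Euler's criterion 59 is a quadratic non-residue mod 61: no k satisfies k² ≡ 59 (mod 61).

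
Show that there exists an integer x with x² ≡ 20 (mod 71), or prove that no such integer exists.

x = 37 works: 37² = 1369, and 1369 − 20 = 1349 = 19·71.

x = 37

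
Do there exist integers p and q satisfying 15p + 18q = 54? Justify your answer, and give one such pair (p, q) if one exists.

p = 0, q = 3

Every value of 15p + 18q is a multiple of gcd(15, 18) = 3; since 3 ∣ 54, solutions exist.
Dividing through by 3 reduces the equation to 5p + 6q = 18.
Run the Euclidean algorithm on 6 and 5: 6 = 1·5 + 1, 5 = 5·1 + 0.
Unwinding: 1 = 6 − 1·5, i.e. 5·(-1) + 6·1 = 1.
Multiplying through by 18: p = (-1)·18 = -18, q = 1·18 = 18 is a solution.
The general solution is p = -18 + 6k, q = 18 − 5k; taking k = 3 gives the smaller pair p = 0, q = 3.
Check: 15·0 + 18·3 = 0 + 54 = 54. ✓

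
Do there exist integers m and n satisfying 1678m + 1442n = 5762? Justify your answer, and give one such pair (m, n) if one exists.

m = 556, n = -643

Every value of 1678m + 1442n is a multiple of gcd(1678, 1442) = 2; since 2 ∣ 5762, solutions exist.
Dividing through by 2 reduces the equation to 839m + 721n = 2881.
Euclidean algorithm: 839 = 1·721 + 118, 721 = 6·118 + 13, 118 = 9·13 + 1, 13 = 13·1 + 0.
Unwinding: 1 = 118 − 9·13 = 118 − 9·(721 − 6·118) = −9·721 + 55·118 = −9·721 + 55·(839 − 1·721) = 55·839 − 64·721, i.e. 839·55 + 721·(-64) = 1.
Scaling by 2881 gives the particular solution (m, n) = (158455, -184384).
Shifting by a multiple of (721, −839) keeps it a solution: m = 158455 − 219·721 = 556, n = -184384 + 219·839 = -643.
Indeed 1678·556 + 1442·(-643) = 932968 − 927206 = 5762.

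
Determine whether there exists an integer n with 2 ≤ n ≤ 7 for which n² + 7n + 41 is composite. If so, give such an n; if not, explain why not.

At n = 6: 6² + 7·6 + 41 = 119 = 7·17, which is composite.

n = 6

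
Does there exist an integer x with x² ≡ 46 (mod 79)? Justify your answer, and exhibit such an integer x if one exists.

x = 21

x = 21 works: 21² = 441, and 441 − 46 = 395 = 5·79.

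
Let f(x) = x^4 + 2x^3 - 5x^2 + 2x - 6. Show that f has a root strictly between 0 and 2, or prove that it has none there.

Yes, f has a root in the interval.

f(0) = -6 and f(2) = 10, which have opposite signs.
f is continuous everywhere (it is a polynomial), in particular on [0, 2].
By the Intermediate Value Theorem f must vanish at some point of (0, 2).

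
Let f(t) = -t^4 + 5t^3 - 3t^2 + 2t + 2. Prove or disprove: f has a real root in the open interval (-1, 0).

Such a root exists.

f(-1) = -9 and f(0) = 2, which have opposite signs.
As a polynomial, f is continuous on every closed interval.
By the Intermediate Value Theorem f must vanish at some point of (-1, 0).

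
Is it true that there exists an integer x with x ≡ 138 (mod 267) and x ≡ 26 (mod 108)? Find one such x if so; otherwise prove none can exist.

No such integer exists.

gcd(267, 108) = 3. If x ≡ 138 (mod 267) and x ≡ 26 (mod 108), then x ≡ 138 (mod 3) and x ≡ 26 (mod 3).
However 138 ≡ 0 and 26 ≡ 2 (mod 3), and 0 ≠ 2.
So no integer satisfies both congruences.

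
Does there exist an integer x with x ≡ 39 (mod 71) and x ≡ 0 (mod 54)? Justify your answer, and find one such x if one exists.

x = 2808

The moduli 71 and 54 are coprime, so by the Chinese Remainder Theorem a unique solution modulo 3834 exists.
Write x = 39 + 71t and require 39 + 71t ≡ 0 (mod 54), i.e. 71t ≡ 15 (mod 54).
71 ≡ 17 (mod 54), so this reads 17t ≡ 15 (mod 54). Note 17·35 = 595 ≡ 1 (mod 54) (as 595 − 1 = 11·54), so 17⁻¹ ≡ 35.
Multiplying by 35: t ≡ 35·15 = 525 ≡ 39 (mod 54).
With t = 39: x = 39 + 71·39 = 2808.
Verify: 2808 = 39·71 + 39 and 2808 = 52·54 + 0. ✓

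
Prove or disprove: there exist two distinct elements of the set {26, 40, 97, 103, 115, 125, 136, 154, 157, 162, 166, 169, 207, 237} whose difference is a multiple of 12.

40 mod 12 = 4 and 136 mod 12 = 4, so 136 − 40 = 96 = 8·12.

Yes: 40 and 136.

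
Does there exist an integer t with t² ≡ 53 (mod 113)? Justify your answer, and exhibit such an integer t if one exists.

Take t = 36. Then 36² = 1296 = 11·113 + 53, so 36² ≡ 53 (mod 113).

t = 36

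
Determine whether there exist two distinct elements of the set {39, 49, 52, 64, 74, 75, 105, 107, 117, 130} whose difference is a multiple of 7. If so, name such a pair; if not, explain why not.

Both 39 and 74 leave remainder 4 on division by 7; their difference 35 = 5·7 is a multiple of 7.

Yes: 39 and 74.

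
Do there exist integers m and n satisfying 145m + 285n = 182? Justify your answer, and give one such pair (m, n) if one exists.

gcd(145, 285) = 5, so every integer of the form 145m + 285n is a multiple of 5.
But 182 = 5·36 + 2, so 5 ∤ 182.
Hence no integers m, n satisfy the equation.

No such integers exist.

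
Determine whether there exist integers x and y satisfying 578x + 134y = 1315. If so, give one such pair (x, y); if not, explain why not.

Both 578 and 134 are divisible by gcd(578, 134) = 2, hence so is any combination 578x + 134y.
But 1315 is not a multiple of 2 (it leaves remainder 1).
So the equation is unsolvable over ℤ.

No such integers exist.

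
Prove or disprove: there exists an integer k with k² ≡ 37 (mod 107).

k = 12

Take k = 12. Then 12² = 144 = 1·107 + 37, so 12² ≡ 37 (mod 107).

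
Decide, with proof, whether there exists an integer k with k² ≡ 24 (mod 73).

Take k = 30. Then 30² = 900 = 12·73 + 24, so 30² ≡ 24 (mod 73).

k = 30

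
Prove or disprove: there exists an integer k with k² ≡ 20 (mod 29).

k = 7

k = 7 works: 7² = 49, and 49 − 20 = 29 = 1·29.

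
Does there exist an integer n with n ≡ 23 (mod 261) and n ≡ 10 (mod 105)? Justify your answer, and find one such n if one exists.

There is no such integer.

gcd(261, 105) = 3. If n ≡ 23 (mod 261) and n ≡ 10 (mod 105), then n ≡ 23 (mod 3) and n ≡ 10 (mod 3).
However 23 ≡ 2 and 10 ≡ 1 (mod 3), and 2 ≠ 1.
Hence the system has no solution.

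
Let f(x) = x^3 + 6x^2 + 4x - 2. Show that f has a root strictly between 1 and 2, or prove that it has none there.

No.

f(1) = 9 and f(2) = 38, both positive, so a sign-change argument is unavailable; we show f keeps this sign on the whole interval.
Substitute x = 1 + u, where 0 < u < 1 on the interval. Expanding, f(1 + u) = u^3 + 9u^2 + 19u + 9.
All 4 nonzero coefficients of this polynomial in u are positive; hence for u > 0 the value is a sum of positive terms (the constant 9 among them).
So f is strictly positive on (1, 2); no root exists in the interval.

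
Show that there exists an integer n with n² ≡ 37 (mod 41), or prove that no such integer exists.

Take n = 23. Then 23² = 529 = 12·41 + 37, so 23² ≡ 37 (mod 41).

n = 23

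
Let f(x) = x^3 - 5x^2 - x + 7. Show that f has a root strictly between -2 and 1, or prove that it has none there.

f(-2) = -19 and f(1) = 2, which have opposite signs.
As a polynomial, f is continuous on every closed interval.
By the Intermediate Value Theorem f must vanish at some point of (-2, 1).

Such a root exists.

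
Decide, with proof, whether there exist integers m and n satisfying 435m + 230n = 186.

gcd(435, 230) = 5, so every integer of the form 435m + 230n is a multiple of 5.
But 186 is not a multiple of 5 (it leaves remainder 1).
Hence no integers m, n satisfy the equation.

No such integers exist.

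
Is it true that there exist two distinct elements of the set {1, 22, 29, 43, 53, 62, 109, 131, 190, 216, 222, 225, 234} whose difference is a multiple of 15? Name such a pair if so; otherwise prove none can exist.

There is no such pair.

Reduce each element modulo 15: 1↦1, 22↦7, 29↦14, 43↦13, 53↦8, 62↦2, 109↦4, 131↦11, 190↦10, 216↦6, 222↦12, 225↦0, 234↦9.
All 13 residues are distinct, so no two elements differ by a multiple of 15.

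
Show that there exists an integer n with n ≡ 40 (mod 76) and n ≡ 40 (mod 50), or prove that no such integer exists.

n = 40

gcd(76, 50) = 2. A simultaneous solution exists iff 40 ≡ 40 (mod 2); here 40 mod 2 = 0 = 40 mod 2, so it does.
In fact n = 40 itself already satisfies 40 mod 50 = 40.
Indeed 40 ≡ 40 (mod 76) and 40 ≡ 40 (mod 50).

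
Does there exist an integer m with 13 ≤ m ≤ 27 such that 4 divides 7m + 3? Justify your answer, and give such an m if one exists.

At m = 15 we get 7·15 + 3 = 108, and 108 = 4·27.

m = 15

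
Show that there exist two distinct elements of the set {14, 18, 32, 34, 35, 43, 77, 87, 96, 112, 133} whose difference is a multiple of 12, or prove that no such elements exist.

Reduce each element modulo 12: 14↦2, 18↦6, 32↦8, 34↦10, 35↦11, 43↦7, 77↦5, 87↦3, 96↦0, 112↦4, 133↦1.
No residue repeats among the 11 elements, so no pair has difference ≡ 0 (mod 12).

No such pair exists.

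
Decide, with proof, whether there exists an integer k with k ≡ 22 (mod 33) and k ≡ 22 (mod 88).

The moduli are not coprime: gcd(33, 88) = 11. Compatibility requires 11 ∣ (22 − 22) = 0, which holds, so solutions exist.
In fact k = 22 itself already satisfies 22 mod 88 = 22.
Indeed 22 ≡ 22 (mod 33) and 22 ≡ 22 (mod 88).

k = 22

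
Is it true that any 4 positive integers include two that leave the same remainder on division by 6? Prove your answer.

Consider the 4 integers 2, 3, 4, 5. They lie in distinct residue classes modulo 6, since 4 ≤ 6.
Hence this collection has no pair with equal remainders mod 6, disproving the claim.

No; for instance {2, 3, 4, 5} is a counterexample.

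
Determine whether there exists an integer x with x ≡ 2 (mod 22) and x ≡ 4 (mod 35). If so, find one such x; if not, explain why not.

x = 354

Since 22 and 35 share no common factor, CRT says the pair of congruences has a solution (unique mod 770).
Write x = 2 + 22t and require 2 + 22t ≡ 4 (mod 35), i.e. 22t ≡ 2 (mod 35).
To invert 22 modulo 35: 35 = 1·22 + 13, 22 = 1·13 + 9, 13 = 1·9 + 4, 9 = 2·4 + 1, 4 = 4·1 + 0, and unwinding, 1 = 9 − 2·4 = 9 − 2·(13 − 1·9) = −2·13 + 3·9 = −2·13 + 3·(22 − 1·13) = 3·22 − 5·13 = 3·22 − 5·(35 − 1·22) = −5·35 + 8·22. Thus 22⁻¹ ≡ 8 (mod 35).
Therefore t ≡ 8·2 = 16 (mod 35).
With t = 16: x = 2 + 22·16 = 354.
Check: 354 mod 22 = 2, 354 mod 35 = 4. ✓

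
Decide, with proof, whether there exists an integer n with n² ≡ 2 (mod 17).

n = 6

n = 6 works: 6² = 36, and 36 − 2 = 34 = 2·17.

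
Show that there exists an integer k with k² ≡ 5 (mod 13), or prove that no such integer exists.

No such integer exists.

Since (13 − k)² ≡ k² (mod 13), it suffices to square k = 0, 1, …, 6: the residues are 0, 1, 4, 9, 3, 12, 10.
So the quadratic residues mod 13 are {0, 1, 3, 4, 9, 10, 12}, and 5 is not among them.
Hence no integer k has k² ≡ 5 (mod 13).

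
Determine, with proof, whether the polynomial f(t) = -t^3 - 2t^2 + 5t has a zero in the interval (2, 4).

The endpoint values f(2) = -6 and f(4) = -76 are both negative. Claim: f(t) < 0 for every t in (2, 4).
Substitute t = 2 + u, where 0 < u < 2 on the interval. Expanding, f(2 + u) = -u^3 - 8u^2 - 15u - 6.
All 4 nonzero coefficients of this polynomial in u are negative; hence for u > 0 the value is a sum of negative terms (the constant -6 among them).
Therefore f(t) < 0 throughout (2, 4), and f has no zero there.

No such root exists.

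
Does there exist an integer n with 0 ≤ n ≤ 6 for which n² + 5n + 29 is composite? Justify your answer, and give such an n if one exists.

n = 1

At n = 1: 1² + 5·1 + 29 = 35 = 5·7, which is composite.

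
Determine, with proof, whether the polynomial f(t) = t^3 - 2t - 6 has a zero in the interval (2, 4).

Such a root exists.

f(2) = -2 and f(4) = 50, which have opposite signs.
As a polynomial, f is continuous on every closed interval.
By the Intermediate Value Theorem, f takes the value 0 somewhere in the open interval.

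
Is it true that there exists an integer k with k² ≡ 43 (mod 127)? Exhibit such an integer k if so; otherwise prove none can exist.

127 is prime, so by Euler's criterion 43 is a square mod 127 iff 43^((127−1)/2) = 43^63 ≡ 1 (mod 127).
Squaring successively (mod 127): 43^2 = 1849 ≡ 71; 43^4 ≡ 71² = 5041 ≡ 88; 43^8 ≡ 88² = 7744 ≡ 124; 43^16 ≡ 124² = 15376 ≡ 9; 43^32 ≡ 9² = 81 ≡ 81.
Since 63 = 32 + 16 + 8 + 4 + 2 + 1, 43^63 ≡ 81 · 9 · 124 · 88 · 71 · 43; multiplying out mod 127: 81·9 = 729 ≡ 94, then 94·124 = 11656 ≡ 99, then 99·88 = 8712 ≡ 76, then 76·71 = 5396 ≡ 62, then 62·43 = 2666 ≡ 126. Thus 43^63 ≡ 126 ≡ −1 (mod 127).
The value −1 means 43 is a non-residue modulo 127, so k² ≡ 43 (mod 127) is impossible.

No, no such integer exists.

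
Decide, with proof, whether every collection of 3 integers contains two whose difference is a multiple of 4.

No, the set {14, 15, 16} is a counterexample.

Try 3 consecutive integers, 14, 15, 16. Their remainders mod 4 are 2, 3, 0 — pairwise different, as any 3 ≤ 4 consecutive integers have distinct residues.
The differences between them range over 1, …, 2, none of which is divisible by 4.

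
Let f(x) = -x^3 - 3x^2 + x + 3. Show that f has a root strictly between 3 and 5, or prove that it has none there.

No.

f(3) = -48 and f(5) = -192, both negative, so a sign-change argument is unavailable; we show f keeps this sign on the whole interval.
Substitute x = 3 + u, where 0 < u < 2 on the interval. Expanding, f(3 + u) = -u^3 - 12u^2 - 44u - 48.
All 4 nonzero coefficients of this polynomial in u are negative; hence for u > 0 the value is a sum of negative terms (the constant -48 among them).
So f is strictly negative on (3, 5); no root exists in the interval.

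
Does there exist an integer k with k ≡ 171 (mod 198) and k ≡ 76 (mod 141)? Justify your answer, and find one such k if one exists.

No, no such integer exists.

gcd(198, 141) = 3. If k ≡ 171 (mod 198) and k ≡ 76 (mod 141), then k ≡ 171 (mod 3) and k ≡ 76 (mod 3).
However 171 ≡ 0 and 76 ≡ 1 (mod 3), and 0 ≠ 1.
Therefore no such k exists.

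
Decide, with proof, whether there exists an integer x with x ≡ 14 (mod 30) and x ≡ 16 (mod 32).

x = 464

Here gcd(30, 32) = 2, and both 14 and 16 leave remainder 0 mod 2, so the system is consistent.
Write x = 14 + 30t. Then 30t ≡ 16 − 14 ≡ 2 (mod 32); dividing through by 2 gives 15t ≡ 1 (mod 16).
Invert 15 mod 16 by the Euclidean algorithm: 16 = 1·15 + 1, 15 = 15·1 + 0; back-substituting, 1 = 16 − 1·15. Hence 15·(-1) ≡ 1, so 15⁻¹ ≡ -1 ≡ 15 (mod 16).
Therefore t ≡ 15·1 = 15 (mod 16).
Then x = 14 + 30·15 = 464.
Indeed 464 ≡ 14 (mod 30) and 464 ≡ 16 (mod 32).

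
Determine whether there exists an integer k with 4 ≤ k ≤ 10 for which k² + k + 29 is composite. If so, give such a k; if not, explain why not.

k = 9

At k = 9: 9² + 9 + 29 = 119 = 7·17, which is composite.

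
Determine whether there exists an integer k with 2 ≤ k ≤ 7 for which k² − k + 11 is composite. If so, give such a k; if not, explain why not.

The values for k = 2, 3, …, 7 are 13, 17, 23, 31, 41, 53, and each of these is prime.
So no value in the range makes the expression composite.

No, no such integer k in that range exists.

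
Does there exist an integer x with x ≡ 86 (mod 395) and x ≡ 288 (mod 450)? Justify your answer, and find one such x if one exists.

Reduce both congruences modulo 5, which divides 395 and 450: they say x ≡ 86 (mod 5) and x ≡ 288 (mod 5).
However 86 ≡ 1 and 288 ≡ 3 (mod 5), and 1 ≠ 3.
Hence the system has no solution.

No, no such integer exists.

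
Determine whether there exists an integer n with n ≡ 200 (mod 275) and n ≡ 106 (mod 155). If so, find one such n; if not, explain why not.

gcd(275, 155) = 5. If n ≡ 200 (mod 275) and n ≡ 106 (mod 155), then n ≡ 200 (mod 5) and n ≡ 106 (mod 5).
But 200 mod 5 = 0 while 106 mod 5 = 1, a contradiction.
Hence the system has no solution.

No, no such integer exists.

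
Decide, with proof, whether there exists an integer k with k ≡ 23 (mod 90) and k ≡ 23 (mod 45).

k = 23

Here gcd(90, 45) = 45, and both 23 and 23 leave remainder 23 mod 45, so the system is consistent.
The smallest candidate k = 23 works directly: 23 ≡ 23 (mod 45).
Check: 23 mod 90 = 23, 23 mod 45 = 23. ✓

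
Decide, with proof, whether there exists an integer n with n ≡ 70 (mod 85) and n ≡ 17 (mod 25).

No, no such integer exists.

Both moduli are multiples of 5 = gcd(85, 25), so any solution would satisfy n ≡ 70 and n ≡ 17 modulo 5 simultaneously.
These are incompatible: 70 − 17 = 53 is not divisible by 5.
Therefore no such n exists.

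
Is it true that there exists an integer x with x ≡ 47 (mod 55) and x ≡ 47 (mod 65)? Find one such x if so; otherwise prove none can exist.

x = 47

Here gcd(55, 65) = 5, and both 47 and 47 leave remainder 2 mod 5, so the system is consistent.
The smallest candidate x = 47 works directly: 47 ≡ 47 (mod 65).
Check: 47 mod 55 = 47, 47 mod 65 = 47. ✓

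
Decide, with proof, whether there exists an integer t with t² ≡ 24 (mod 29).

Take t = 16. Then 16² = 256 = 8·29 + 24, so 16² ≡ 24 (mod 29).

t = 16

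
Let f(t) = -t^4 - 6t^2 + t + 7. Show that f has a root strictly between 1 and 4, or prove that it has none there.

f(1) = 1 and f(4) = -341, which have opposite signs.
As a polynomial, f is continuous on every closed interval.
By the Intermediate Value Theorem, f takes the value 0 somewhere in the open interval.

Such a root exists.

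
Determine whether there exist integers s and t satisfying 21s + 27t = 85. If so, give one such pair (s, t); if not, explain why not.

There are no such integers.

Both 21 and 27 are divisible by gcd(21, 27) = 3, hence so is any combination 21s + 27t.
However 85 leaves remainder 1 on division by 3.
So the equation is unsolvable over ℤ.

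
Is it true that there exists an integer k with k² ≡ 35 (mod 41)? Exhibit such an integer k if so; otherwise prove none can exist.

41 is prime, so by Euler's criterion 35 is a square mod 41 iff 35^((41−1)/2) = 35^20 ≡ 1 (mod 41).
Repeated squaring mod 41: 35^2 = 1225 ≡ 36; 35^4 ≡ 36² = 1296 ≡ 25; 35^8 ≡ 25² = 625 ≡ 10; 35^16 ≡ 10² = 100 ≡ 18.
Since 20 = 16 + 4, 35^20 ≡ 18 · 25; multiplying out mod 41: 18·25 = 450 ≡ 40. Thus 35^20 ≡ 40 ≡ −1 (mod 41).
By Euler's criterion 35 is a quadratic non-residue mod 41: no k satisfies k² ≡ 35 (mod 41).

No, no such integer exists.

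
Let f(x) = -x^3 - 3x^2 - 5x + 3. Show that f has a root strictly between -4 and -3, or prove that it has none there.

No such root exists.

f(-4) = 39 and f(-3) = 18, both positive.
The derivative f'(x) = -3x^2 - 6x - 5 is a quadratic with discriminant (-6)² − 4·(-3)·(-5) = -24 < 0; it never vanishes, so it is always negative (sign of the leading coefficient).
Hence f is strictly decreasing on ℝ, and in particular on [-4, -3]. A strictly monotone function with same-sign endpoint values stays positive on the whole interval, so f has no zero in (-4, -3).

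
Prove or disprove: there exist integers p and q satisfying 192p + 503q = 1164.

p = 289, q = -108

192 and 503 are coprime, so 192p + 503q ranges over all of ℤ.
Dividing repeatedly: 503 = 2·192 + 119, 192 = 1·119 + 73, 119 = 1·73 + 46, 73 = 1·46 + 27, 46 = 1·27 + 19, 27 = 1·19 + 8, 19 = 2·8 + 3, 8 = 2·3 + 2, 3 = 1·2 + 1, 2 = 2·1 + 0.
Unwinding: 1 = 3 − 1·2 = 3 − (8 − 2·3) = −8 + 3·3 = −8 + 3·(19 − 2·8) = 3·19 − 7·8 = 3·19 − 7·(27 − 1·19) = −7·27 + 10·19 = −7·27 + 10·(46 − 1·27) = 10·46 − 17·27 = 10·46 − 17·(73 − 1·46) = −17·73 + 27·46 = −17·73 + 27·(119 − 1·73) = 27·119 − 44·73 = 27·119 − 44·(192 − 1·119) = −44·192 + 71·119 = −44·192 + 71·(503 − 2·192) = 71·503 − 186·192, i.e. 192·(-186) + 503·71 = 1.
Scaling by 1164 gives the particular solution (p, q) = (-216504, 82644).
Shifting by a multiple of (503, −192) keeps it a solution: p = -216504 + 431·503 = 289, q = 82644 − 431·192 = -108.
Check: 192·289 + 503·(-108) = 55488 − 54324 = 1164. ✓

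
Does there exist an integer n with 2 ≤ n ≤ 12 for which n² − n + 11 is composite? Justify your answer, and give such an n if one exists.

At n = 12: 12² − 12 + 11 = 143 = 11·13, which is composite.

n = 12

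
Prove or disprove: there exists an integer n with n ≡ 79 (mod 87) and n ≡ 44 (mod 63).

There is no such integer.

Both moduli are multiples of 3 = gcd(87, 63), so any solution would satisfy n ≡ 79 and n ≡ 44 modulo 3 simultaneously.
But 79 mod 3 = 1 while 44 mod 3 = 2, a contradiction.
Hence the system has no solution.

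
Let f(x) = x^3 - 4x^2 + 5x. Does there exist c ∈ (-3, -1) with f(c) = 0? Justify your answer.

f(-3) = -78 and f(-1) = -10, both negative, so a sign-change argument is unavailable; we show f keeps this sign on the whole interval.
Substitute x = -1 − u, where 0 < u < 2 on the interval. Expanding, f(-1 − u) = -u^3 - 7u^2 - 16u - 10.
All 4 nonzero coefficients of this polynomial in u are negative; hence for u > 0 the value is a sum of negative terms (the constant -10 among them).
So f is strictly negative on (-3, -1); no root exists in the interval.

No.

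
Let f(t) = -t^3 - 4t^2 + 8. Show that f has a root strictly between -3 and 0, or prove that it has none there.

Such a root exists.

f(-3) = -1 and f(0) = 8, which have opposite signs.
Since f is a polynomial it is continuous on [-3, 0].
By the Intermediate Value Theorem f must vanish at some point of (-3, 0).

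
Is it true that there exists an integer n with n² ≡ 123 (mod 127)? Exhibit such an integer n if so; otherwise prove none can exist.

There is no such integer.

Apply Euler's criterion with the prime 127: 123 is a quadratic residue iff 123^63 ≡ 1 (mod 127), and a non-residue iff it is ≡ −1.
Squaring successively (mod 127): 123^2 = 15129 ≡ 16; 123^4 ≡ 16² = 256 ≡ 2; 123^8 ≡ 2² = 4 ≡ 4; 123^16 ≡ 4² = 16 ≡ 16; 123^32 ≡ 16² = 256 ≡ 2.
Since 63 = 32 + 16 + 8 + 4 + 2 + 1, 123^63 ≡ 2 · 16 · 4 · 2 · 16 · 123; multiplying out mod 127: 2·16 = 32 ≡ 32, then 32·4 = 128 ≡ 1, then 1·2 = 2 ≡ 2, then 2·16 = 32 ≡ 32, then 32·123 = 3936 ≡ 126. Thus 123^63 ≡ 126 ≡ −1 (mod 127).
The value −1 means 123 is a non-residue modulo 127, so n² ≡ 123 (mod 127) is impossible.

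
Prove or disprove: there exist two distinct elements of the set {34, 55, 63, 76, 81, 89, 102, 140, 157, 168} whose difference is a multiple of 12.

Two integers differ by a multiple of 12 exactly when they have the same residue mod 12. The residues are 34↦10, 55↦7, 63↦3, 76↦4, 81↦9, 89↦5, 102↦6, 140↦8, 157↦1, 168↦0.
All 10 residues are distinct, so no two elements differ by a multiple of 12.

There is no such pair.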